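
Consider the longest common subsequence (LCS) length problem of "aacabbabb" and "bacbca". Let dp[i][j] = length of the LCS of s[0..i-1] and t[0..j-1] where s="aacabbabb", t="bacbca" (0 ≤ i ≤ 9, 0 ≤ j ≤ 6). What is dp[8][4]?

   ''  b  a  c  b  c  a
''  0  0  0  0  0  0  0
 a  0  0  1  1  1  1  1
 a  0  0  1  1  1  1  2
 c  0  0  1  2  2  2  2
 a  0  0  1  2  2  2  3
 b  0  1  1  2  3  3  3
 b  0  1  1  2  3  3  3
 a  0  1  2  2  3  3  4
 b  0  1  2  2  3  3  4
 b  0  1  2  2  3  3  4

3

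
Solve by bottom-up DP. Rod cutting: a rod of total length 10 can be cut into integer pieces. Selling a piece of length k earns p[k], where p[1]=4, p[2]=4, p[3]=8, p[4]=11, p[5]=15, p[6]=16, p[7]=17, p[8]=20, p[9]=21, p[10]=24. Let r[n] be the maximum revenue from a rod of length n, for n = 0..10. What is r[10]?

40

   n    0    1    2    3    4    5    6    7    8    9   10
r[n]    0    4    8   12   16   20   24   28   32   36   40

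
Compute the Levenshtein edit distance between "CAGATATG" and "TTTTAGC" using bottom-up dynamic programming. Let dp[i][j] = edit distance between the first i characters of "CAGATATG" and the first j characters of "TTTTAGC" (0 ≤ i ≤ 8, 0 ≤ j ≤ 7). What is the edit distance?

6

   ''  T  T  T  T  A  G  C
''  0  1  2  3  4  5  6  7
 C  1  1  2  3  4  5  6  6
 A  2  2  2  3  4  4  5  6
 G  3  3  3  3  4  5  4  5
 A  4  4  4  4  4  4  5  5
 T  5  4  4  4  4  5  5  6
 A  6  5  5  5  5  4  5  6
 T  7  6  5  5  5  5  5  6
 G  8  7  6  6  6  6  5  6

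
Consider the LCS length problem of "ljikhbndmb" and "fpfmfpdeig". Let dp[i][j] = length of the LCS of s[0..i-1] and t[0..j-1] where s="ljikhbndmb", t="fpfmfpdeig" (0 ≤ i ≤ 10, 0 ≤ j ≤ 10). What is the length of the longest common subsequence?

1

   ''  f  p  f  m  f  p  d  e  i  g
''  0  0  0  0  0  0  0  0  0  0  0
 l  0  0  0  0  0  0  0  0  0  0  0
 j  0  0  0  0  0  0  0  0  0  0  0
 i  0  0  0  0  0  0  0  0  0  1  1
 k  0  0  0  0  0  0  0  0  0  1  1
 h  0  0  0  0  0  0  0  0  0  1  1
 b  0  0  0  0  0  0  0  0  0  1  1
 n  0  0  0  0  0  0  0  0  0  1  1
 d  0  0  0  0  0  0  0  1  1  1  1
 m  0  0  0  0  1  1  1  1  1  1  1
 b  0  0  0  0  1  1  1  1  1  1  1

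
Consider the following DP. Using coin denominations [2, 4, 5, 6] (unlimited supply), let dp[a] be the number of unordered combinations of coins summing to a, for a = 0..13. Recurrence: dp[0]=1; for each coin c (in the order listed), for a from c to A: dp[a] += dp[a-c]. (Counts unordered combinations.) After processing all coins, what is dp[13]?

after  coin     0     1     2     3     4     5     6     7     8     9    10    11    12    13
          2     1     0     1     0     1     0     1     0     1     0     1     0     1     0
          4     1     0     1     0     2     0     2     0     3     0     3     0     4     0
          5     1     0     1     0     2     1     2     1     3     2     4     2     5     3
          6     1     0     1     0     2     1     3     1     4     2     6     3     8     4

4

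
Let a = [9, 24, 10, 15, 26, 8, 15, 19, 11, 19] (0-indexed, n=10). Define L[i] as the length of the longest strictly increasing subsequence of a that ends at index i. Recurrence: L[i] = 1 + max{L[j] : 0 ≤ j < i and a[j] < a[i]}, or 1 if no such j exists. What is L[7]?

   i    0    1    2    3    4    5    6    7    8    9
a[i]    9   24   10   15   26    8   15   19   11   19
L[i]    1    2    2    3    4    1    3    4    3    4

4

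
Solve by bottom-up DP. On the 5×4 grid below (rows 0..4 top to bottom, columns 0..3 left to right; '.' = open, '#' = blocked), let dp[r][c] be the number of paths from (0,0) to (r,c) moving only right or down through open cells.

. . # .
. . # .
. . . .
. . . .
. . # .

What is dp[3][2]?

r\c   0   1   2   3
  0   1   1   0   0
  1   1   2   0   0
  2   1   3   3   3
  3   1   4   7  10
  4   1   5   0  10

7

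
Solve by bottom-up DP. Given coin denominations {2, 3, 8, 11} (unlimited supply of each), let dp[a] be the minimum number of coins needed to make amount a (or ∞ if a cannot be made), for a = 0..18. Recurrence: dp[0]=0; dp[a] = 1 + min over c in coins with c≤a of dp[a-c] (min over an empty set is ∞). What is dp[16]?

2

 a  0  1  2  3  4  5  6  7  8  9 10 11 12 13 14 15 16 17 18
dp  0  -  1  1  2  2  2  3  1  3  2  1  3  2  2  3  2  3  3
(- denotes ∞ / unreachable)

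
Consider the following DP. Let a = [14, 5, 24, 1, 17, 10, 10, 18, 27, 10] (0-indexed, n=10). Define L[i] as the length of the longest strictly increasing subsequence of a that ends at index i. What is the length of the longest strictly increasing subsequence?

4

   i    0    1    2    3    4    5    6    7    8    9
a[i]   14    5   24    1   17   10   10   18   27   10
L[i]    1    1    2    1    2    2    2    3    4    2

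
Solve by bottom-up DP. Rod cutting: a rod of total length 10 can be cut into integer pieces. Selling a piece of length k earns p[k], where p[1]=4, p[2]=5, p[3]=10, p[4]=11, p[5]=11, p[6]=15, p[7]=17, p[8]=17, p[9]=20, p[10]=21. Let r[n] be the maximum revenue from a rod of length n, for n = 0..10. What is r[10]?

   n    0    1    2    3    4    5    6    7    8    9   10
r[n]    0    4    8   12   16   20   24   28   32   36   40

40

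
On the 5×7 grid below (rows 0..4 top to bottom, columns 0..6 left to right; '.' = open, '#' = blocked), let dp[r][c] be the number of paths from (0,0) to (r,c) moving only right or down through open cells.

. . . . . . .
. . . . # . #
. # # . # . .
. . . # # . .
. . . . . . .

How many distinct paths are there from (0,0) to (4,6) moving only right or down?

6

r\c   0   1   2   3   4   5   6
  0   1   1   1   1   1   1   1
  1   1   2   3   4   0   1   0
  2   1   0   0   4   0   1   1
  3   1   1   1   0   0   1   2
  4   1   2   3   3   3   4   6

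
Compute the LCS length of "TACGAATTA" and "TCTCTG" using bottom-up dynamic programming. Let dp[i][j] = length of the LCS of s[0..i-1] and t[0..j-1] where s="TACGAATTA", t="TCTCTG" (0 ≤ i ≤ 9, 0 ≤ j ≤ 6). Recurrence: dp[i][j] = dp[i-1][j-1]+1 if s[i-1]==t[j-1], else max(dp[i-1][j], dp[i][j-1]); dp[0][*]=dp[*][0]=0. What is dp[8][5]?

4

   ''  T  C  T  C  T  G
''  0  0  0  0  0  0  0
 T  0  1  1  1  1  1  1
 A  0  1  1  1  1  1  1
 C  0  1  2  2  2  2  2
 G  0  1  2  2  2  2  3
 A  0  1  2  2  2  2  3
 A  0  1  2  2  2  2  3
 T  0  1  2  3  3  3  3
 T  0  1  2  3  3  4  4
 A  0  1  2  3  3  4  4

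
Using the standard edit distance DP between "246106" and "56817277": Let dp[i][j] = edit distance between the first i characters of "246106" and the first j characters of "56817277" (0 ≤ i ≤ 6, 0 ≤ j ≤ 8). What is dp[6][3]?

5

   ''  5  6  8  1  7  2  7  7
''  0  1  2  3  4  5  6  7  8
 2  1  1  2  3  4  5  5  6  7
 4  2  2  2  3  4  5  6  6  7
 6  3  3  2  3  4  5  6  7  7
 1  4  4  3  3  3  4  5  6  7
 0  5  5  4  4  4  4  5  6  7
 6  6  6  5  5  5  5  5  6  7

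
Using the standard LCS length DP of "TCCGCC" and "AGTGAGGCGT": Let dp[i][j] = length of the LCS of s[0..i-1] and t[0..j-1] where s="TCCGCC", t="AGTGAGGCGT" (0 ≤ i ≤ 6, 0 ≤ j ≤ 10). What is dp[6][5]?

2

   ''  A  G  T  G  A  G  G  C  G  T
''  0  0  0  0  0  0  0  0  0  0  0
 T  0  0  0  1  1  1  1  1  1  1  1
 C  0  0  0  1  1  1  1  1  2  2  2
 C  0  0  0  1  1  1  1  1  2  2  2
 G  0  0  1  1  2  2  2  2  2  3  3
 C  0  0  1  1  2  2  2  2  3  3  3
 C  0  0  1  1  2  2  2  2  3  3  3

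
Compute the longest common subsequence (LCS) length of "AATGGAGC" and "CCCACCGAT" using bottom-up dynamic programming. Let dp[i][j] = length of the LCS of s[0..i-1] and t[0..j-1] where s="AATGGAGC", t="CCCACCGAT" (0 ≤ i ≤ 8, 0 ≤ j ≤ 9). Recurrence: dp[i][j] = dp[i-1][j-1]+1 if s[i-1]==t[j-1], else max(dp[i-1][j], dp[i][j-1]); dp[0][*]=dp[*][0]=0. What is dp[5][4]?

1

   ''  C  C  C  A  C  C  G  A  T
''  0  0  0  0  0  0  0  0  0  0
 A  0  0  0  0  1  1  1  1  1  1
 A  0  0  0  0  1  1  1  1  2  2
 T  0  0  0  0  1  1  1  1  2  3
 G  0  0  0  0  1  1  1  2  2  3
 G  0  0  0  0  1  1  1  2  2  3
 A  0  0  0  0  1  1  1  2  3  3
 G  0  0  0  0  1  1  1  2  3  3
 C  0  1  1  1  1  2  2  2  3  3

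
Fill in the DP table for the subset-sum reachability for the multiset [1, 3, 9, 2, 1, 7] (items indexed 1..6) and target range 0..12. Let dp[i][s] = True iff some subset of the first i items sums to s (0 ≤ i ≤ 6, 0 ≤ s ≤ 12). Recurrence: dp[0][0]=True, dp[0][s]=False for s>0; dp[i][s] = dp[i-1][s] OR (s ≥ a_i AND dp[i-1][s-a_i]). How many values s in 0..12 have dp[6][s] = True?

i\s   0   1   2   3   4   5   6   7   8   9  10  11  12
  0   T   F   F   F   F   F   F   F   F   F   F   F   F
  1   T   T   F   F   F   F   F   F   F   F   F   F   F
  2   T   T   F   T   T   F   F   F   F   F   F   F   F
  3   T   T   F   T   T   F   F   F   F   T   T   F   T
  4   T   T   T   T   T   T   T   F   F   T   T   T   T
  5   T   T   T   T   T   T   T   T   F   T   T   T   T
  6   T   T   T   T   T   T   T   T   T   T   T   T   T

13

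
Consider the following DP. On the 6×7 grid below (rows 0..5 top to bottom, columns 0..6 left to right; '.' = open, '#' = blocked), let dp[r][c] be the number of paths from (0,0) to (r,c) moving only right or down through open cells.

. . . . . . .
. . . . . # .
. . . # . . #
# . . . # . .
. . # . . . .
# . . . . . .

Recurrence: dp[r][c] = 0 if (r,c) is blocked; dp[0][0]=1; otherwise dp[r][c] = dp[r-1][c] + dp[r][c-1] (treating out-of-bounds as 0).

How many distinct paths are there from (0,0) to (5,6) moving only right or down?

54

r\c   0   1   2   3   4   5   6
  0   1   1   1   1   1   1   1
  1   1   2   3   4   5   0   1
  2   1   3   6   0   5   5   0
  3   0   3   9   9   0   5   5
  4   0   3   0   9   9  14  19
  5   0   3   3  12  21  35  54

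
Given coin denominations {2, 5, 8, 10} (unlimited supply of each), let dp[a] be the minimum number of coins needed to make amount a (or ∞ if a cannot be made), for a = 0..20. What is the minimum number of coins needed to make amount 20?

2

 a  0  1  2  3  4  5  6  7  8  9 10 11 12 13 14 15 16 17 18 19 20
dp  0  -  1  -  2  1  3  2  1  3  1  4  2  2  3  2  2  3  2  4  2
(- denotes ∞ / unreachable)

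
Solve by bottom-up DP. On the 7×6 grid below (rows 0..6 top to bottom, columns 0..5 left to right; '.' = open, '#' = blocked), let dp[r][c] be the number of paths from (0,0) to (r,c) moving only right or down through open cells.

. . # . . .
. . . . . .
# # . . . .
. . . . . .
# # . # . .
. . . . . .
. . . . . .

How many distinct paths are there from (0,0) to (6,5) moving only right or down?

r\c   0   1   2   3   4   5
  0   1   1   0   0   0   0
  1   1   2   2   2   2   2
  2   0   0   2   4   6   8
  3   0   0   2   6  12  20
  4   0   0   2   0  12  32
  5   0   0   2   2  14  46
  6   0   0   2   4  18  64

64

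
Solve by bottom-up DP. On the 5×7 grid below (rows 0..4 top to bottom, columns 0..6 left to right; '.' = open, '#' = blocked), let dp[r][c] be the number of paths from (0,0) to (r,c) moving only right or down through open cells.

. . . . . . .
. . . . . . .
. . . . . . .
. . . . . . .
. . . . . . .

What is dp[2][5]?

r\c   0   1   2   3   4   5   6
  0   1   1   1   1   1   1   1
  1   1   2   3   4   5   6   7
  2   1   3   6  10  15  21  28
  3   1   4  10  20  35  56  84
  4   1   5  15  35  70 126 210

21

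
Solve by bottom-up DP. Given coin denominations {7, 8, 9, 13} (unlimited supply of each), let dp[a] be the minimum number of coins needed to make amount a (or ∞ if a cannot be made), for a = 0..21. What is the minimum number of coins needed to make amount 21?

2

 a  0  1  2  3  4  5  6  7  8  9 10 11 12 13 14 15 16 17 18 19 20 21
dp  0  -  -  -  -  -  -  1  1  1  -  -  -  1  2  2  2  2  2  -  2  2
(- denotes ∞ / unreachable)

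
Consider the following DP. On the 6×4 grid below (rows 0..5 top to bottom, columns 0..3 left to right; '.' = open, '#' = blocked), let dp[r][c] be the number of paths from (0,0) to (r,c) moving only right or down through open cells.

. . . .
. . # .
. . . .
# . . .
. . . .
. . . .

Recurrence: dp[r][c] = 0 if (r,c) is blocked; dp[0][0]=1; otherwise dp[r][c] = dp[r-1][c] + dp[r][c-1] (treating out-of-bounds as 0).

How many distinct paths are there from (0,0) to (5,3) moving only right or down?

r\c   0   1   2   3
  0   1   1   1   1
  1   1   2   0   1
  2   1   3   3   4
  3   0   3   6  10
  4   0   3   9  19
  5   0   3  12  31

31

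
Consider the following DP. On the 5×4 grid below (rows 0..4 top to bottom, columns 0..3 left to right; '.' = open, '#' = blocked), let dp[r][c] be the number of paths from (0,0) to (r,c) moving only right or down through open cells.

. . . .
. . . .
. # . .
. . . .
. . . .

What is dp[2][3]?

r\c   0   1   2   3
  0   1   1   1   1
  1   1   2   3   4
  2   1   0   3   7
  3   1   1   4  11
  4   1   2   6  17

7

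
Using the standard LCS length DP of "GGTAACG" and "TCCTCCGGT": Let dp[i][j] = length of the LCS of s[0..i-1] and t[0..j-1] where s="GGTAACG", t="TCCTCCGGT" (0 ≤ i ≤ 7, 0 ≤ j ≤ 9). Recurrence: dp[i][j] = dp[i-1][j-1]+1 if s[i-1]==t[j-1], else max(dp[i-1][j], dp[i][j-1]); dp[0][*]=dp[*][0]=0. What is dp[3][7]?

   ''  T  C  C  T  C  C  G  G  T
''  0  0  0  0  0  0  0  0  0  0
 G  0  0  0  0  0  0  0  1  1  1
 G  0  0  0  0  0  0  0  1  2  2
 T  0  1  1  1  1  1  1  1  2  3
 A  0  1  1  1  1  1  1  1  2  3
 A  0  1  1  1  1  1  1  1  2  3
 C  0  1  2  2  2  2  2  2  2  3
 G  0  1  2  2  2  2  2  3  3  3

1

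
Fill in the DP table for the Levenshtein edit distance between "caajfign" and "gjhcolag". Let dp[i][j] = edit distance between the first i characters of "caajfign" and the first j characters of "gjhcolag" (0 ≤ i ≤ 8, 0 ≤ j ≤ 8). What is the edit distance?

   ''  g  j  h  c  o  l  a  g
''  0  1  2  3  4  5  6  7  8
 c  1  1  2  3  3  4  5  6  7
 a  2  2  2  3  4  4  5  5  6
 a  3  3  3  3  4  5  5  5  6
 j  4  4  3  4  4  5  6  6  6
 f  5  5  4  4  5  5  6  7  7
 i  6  6  5  5  5  6  6  7  8
 g  7  6  6  6  6  6  7  7  7
 n  8  7  7  7  7  7  7  8  8

8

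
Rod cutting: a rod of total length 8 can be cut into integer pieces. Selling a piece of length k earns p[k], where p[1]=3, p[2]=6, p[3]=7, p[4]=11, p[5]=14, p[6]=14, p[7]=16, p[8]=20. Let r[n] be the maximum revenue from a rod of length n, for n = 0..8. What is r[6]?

   n    0    1    2    3    4    5    6    7    8
r[n]    0    3    6    9   12   15   18   21   24

18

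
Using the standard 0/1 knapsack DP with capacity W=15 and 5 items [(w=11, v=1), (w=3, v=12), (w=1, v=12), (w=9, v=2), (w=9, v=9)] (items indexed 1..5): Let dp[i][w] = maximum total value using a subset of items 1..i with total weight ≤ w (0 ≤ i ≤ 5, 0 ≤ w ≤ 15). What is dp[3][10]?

24

i\w   0   1   2   3   4   5   6   7   8   9  10  11  12  13  14  15
  0   0   0   0   0   0   0   0   0   0   0   0   0   0   0   0   0
  1   0   0   0   0   0   0   0   0   0   0   0   1   1   1   1   1
  2   0   0   0  12  12  12  12  12  12  12  12  12  12  12  13  13
  3   0  12  12  12  24  24  24  24  24  24  24  24  24  24  24  25
  4   0  12  12  12  24  24  24  24  24  24  24  24  24  26  26  26
  5   0  12  12  12  24  24  24  24  24  24  24  24  24  33  33  33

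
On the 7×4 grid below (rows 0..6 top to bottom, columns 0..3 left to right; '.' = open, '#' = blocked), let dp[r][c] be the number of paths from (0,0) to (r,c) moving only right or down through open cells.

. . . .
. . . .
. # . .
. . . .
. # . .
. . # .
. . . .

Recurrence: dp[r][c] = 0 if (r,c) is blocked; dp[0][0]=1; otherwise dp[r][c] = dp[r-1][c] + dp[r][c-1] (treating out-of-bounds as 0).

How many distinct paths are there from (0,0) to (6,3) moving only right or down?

17

r\c   0   1   2   3
  0   1   1   1   1
  1   1   2   3   4
  2   1   0   3   7
  3   1   1   4  11
  4   1   0   4  15
  5   1   1   0  15
  6   1   2   2  17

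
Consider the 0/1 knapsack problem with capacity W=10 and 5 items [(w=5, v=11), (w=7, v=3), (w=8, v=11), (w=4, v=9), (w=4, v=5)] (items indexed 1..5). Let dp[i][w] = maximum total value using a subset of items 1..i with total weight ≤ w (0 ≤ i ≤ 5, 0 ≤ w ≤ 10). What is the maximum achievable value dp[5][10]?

20

i\w   0   1   2   3   4   5   6   7   8   9  10
  0   0   0   0   0   0   0   0   0   0   0   0
  1   0   0   0   0   0  11  11  11  11  11  11
  2   0   0   0   0   0  11  11  11  11  11  11
  3   0   0   0   0   0  11  11  11  11  11  11
  4   0   0   0   0   9  11  11  11  11  20  20
  5   0   0   0   0   9  11  11  11  14  20  20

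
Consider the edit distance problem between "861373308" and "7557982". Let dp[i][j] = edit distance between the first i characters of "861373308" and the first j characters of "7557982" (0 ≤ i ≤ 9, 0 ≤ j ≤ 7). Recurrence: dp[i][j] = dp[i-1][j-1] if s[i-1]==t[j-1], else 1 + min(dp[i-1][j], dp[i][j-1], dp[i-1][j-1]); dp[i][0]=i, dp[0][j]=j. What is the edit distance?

   ''  7  5  5  7  9  8  2
''  0  1  2  3  4  5  6  7
 8  1  1  2  3  4  5  5  6
 6  2  2  2  3  4  5  6  6
 1  3  3  3  3  4  5  6  7
 3  4  4  4  4  4  5  6  7
 7  5  4  5  5  4  5  6  7
 3  6  5  5  6  5  5  6  7
 3  7  6  6  6  6  6  6  7
 0  8  7  7  7  7  7  7  7
 8  9  8  8  8  8  8  7  8

8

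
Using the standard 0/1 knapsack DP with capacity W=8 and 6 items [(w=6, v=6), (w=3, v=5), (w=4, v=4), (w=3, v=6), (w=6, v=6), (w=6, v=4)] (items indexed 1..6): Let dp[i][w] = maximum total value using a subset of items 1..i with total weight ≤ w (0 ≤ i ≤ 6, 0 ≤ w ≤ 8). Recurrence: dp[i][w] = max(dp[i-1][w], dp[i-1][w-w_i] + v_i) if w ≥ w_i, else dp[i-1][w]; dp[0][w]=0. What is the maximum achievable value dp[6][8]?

i\w   0   1   2   3   4   5   6   7   8
  0   0   0   0   0   0   0   0   0   0
  1   0   0   0   0   0   0   6   6   6
  2   0   0   0   5   5   5   6   6   6
  3   0   0   0   5   5   5   6   9   9
  4   0   0   0   6   6   6  11  11  11
  5   0   0   0   6   6   6  11  11  11
  6   0   0   0   6   6   6  11  11  11

11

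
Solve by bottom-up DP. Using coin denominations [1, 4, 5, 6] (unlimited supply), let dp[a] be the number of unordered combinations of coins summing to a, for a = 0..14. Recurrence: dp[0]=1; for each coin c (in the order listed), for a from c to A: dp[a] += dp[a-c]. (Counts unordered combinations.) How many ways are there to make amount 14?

14

after  coin     0     1     2     3     4     5     6     7     8     9    10    11    12    13    14
          1     1     1     1     1     1     1     1     1     1     1     1     1     1     1     1
          4     1     1     1     1     2     2     2     2     3     3     3     3     4     4     4
          5     1     1     1     1     2     3     3     3     4     5     6     6     7     8     9
          6     1     1     1     1     2     3     4     4     5     6     8     9    11    12    14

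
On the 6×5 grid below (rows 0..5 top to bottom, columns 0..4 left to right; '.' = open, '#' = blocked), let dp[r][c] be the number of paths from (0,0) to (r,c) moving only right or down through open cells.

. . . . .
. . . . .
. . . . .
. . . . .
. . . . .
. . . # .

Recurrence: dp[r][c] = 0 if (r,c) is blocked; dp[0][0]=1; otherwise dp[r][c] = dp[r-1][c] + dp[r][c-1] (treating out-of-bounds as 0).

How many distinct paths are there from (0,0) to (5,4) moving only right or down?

r\c   0   1   2   3   4
  0   1   1   1   1   1
  1   1   2   3   4   5
  2   1   3   6  10  15
  3   1   4  10  20  35
  4   1   5  15  35  70
  5   1   6  21   0  70

70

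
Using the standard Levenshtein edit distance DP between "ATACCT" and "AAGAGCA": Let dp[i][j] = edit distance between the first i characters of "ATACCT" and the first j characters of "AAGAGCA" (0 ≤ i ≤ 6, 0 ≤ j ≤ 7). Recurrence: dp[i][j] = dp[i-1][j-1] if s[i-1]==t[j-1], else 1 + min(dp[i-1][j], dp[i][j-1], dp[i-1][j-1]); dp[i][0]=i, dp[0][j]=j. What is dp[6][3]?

   ''  A  A  G  A  G  C  A
''  0  1  2  3  4  5  6  7
 A  1  0  1  2  3  4  5  6
 T  2  1  1  2  3  4  5  6
 A  3  2  1  2  2  3  4  5
 C  4  3  2  2  3  3  3  4
 C  5  4  3  3  3  4  3  4
 T  6  5  4  4  4  4  4  4

4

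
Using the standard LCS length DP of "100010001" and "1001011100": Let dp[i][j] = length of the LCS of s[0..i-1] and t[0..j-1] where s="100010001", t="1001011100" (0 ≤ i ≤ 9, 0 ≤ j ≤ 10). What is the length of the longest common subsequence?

7

   ''  1  0  0  1  0  1  1  1  0  0
''  0  0  0  0  0  0  0  0  0  0  0
 1  0  1  1  1  1  1  1  1  1  1  1
 0  0  1  2  2  2  2  2  2  2  2  2
 0  0  1  2  3  3  3  3  3  3  3  3
 0  0  1  2  3  3  4  4  4  4  4  4
 1  0  1  2  3  4  4  5  5  5  5  5
 0  0  1  2  3  4  5  5  5  5  6  6
 0  0  1  2  3  4  5  5  5  5  6  7
 0  0  1  2  3  4  5  5  5  5  6  7
 1  0  1  2  3  4  5  6  6  6  6  7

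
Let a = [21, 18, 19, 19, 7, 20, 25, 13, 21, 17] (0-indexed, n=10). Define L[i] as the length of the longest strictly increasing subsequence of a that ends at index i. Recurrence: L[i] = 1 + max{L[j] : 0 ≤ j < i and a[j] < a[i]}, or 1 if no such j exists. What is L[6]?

   i    0    1    2    3    4    5    6    7    8    9
a[i]   21   18   19   19    7   20   25   13   21   17
L[i]    1    1    2    2    1    3    4    2    4    3

4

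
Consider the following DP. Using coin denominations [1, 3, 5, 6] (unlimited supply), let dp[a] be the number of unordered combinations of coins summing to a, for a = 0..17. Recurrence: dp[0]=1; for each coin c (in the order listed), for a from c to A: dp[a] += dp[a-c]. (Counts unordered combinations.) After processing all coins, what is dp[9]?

after  coin     0     1     2     3     4     5     6     7     8     9    10    11    12    13    14    15    16    17
          1     1     1     1     1     1     1     1     1     1     1     1     1     1     1     1     1     1     1
          3     1     1     1     2     2     2     3     3     3     4     4     4     5     5     5     6     6     6
          5     1     1     1     2     2     3     4     4     5     6     7     8     9    10    11    13    14    15
          6     1     1     1     2     2     3     5     5     6     8     9    11    14    15    17    21    23    26

8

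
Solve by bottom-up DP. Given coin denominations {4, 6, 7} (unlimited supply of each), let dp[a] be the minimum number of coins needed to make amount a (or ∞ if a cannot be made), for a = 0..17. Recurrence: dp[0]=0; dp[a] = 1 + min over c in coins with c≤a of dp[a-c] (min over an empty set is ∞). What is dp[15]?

 a  0  1  2  3  4  5  6  7  8  9 10 11 12 13 14 15 16 17
dp  0  -  -  -  1  -  1  1  2  -  2  2  2  2  2  3  3  3
(- denotes ∞ / unreachable)

3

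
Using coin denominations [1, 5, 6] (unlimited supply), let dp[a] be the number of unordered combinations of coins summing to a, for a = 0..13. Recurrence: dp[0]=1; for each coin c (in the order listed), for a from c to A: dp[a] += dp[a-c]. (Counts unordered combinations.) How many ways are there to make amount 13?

after  coin     0     1     2     3     4     5     6     7     8     9    10    11    12    13
          1     1     1     1     1     1     1     1     1     1     1     1     1     1     1
          5     1     1     1     1     1     2     2     2     2     2     3     3     3     3
          6     1     1     1     1     1     2     3     3     3     3     4     5     6     6

6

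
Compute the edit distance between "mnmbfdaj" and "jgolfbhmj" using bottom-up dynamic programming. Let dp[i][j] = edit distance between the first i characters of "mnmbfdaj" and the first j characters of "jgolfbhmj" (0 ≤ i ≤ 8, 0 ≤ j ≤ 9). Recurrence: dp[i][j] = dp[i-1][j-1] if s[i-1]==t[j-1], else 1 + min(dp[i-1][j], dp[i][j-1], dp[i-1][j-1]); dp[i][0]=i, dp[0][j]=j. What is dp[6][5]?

5

   ''  j  g  o  l  f  b  h  m  j
''  0  1  2  3  4  5  6  7  8  9
 m  1  1  2  3  4  5  6  7  7  8
 n  2  2  2  3  4  5  6  7  8  8
 m  3  3  3  3  4  5  6  7  7  8
 b  4  4  4  4  4  5  5  6  7  8
 f  5  5  5  5  5  4  5  6  7  8
 d  6  6  6  6  6  5  5  6  7  8
 a  7  7  7  7  7  6  6  6  7  8
 j  8  7  8  8  8  7  7  7  7  7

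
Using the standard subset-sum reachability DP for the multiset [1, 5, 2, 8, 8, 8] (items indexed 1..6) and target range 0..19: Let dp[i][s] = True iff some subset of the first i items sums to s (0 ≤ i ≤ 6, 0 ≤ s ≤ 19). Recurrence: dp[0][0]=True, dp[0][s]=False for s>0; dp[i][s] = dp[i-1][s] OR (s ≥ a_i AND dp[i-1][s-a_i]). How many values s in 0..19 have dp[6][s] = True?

18

i\s   0   1   2   3   4   5   6   7   8   9  10  11  12  13  14  15  16  17  18  19
  0   T   F   F   F   F   F   F   F   F   F   F   F   F   F   F   F   F   F   F   F
  1   T   T   F   F   F   F   F   F   F   F   F   F   F   F   F   F   F   F   F   F
  2   T   T   F   F   F   T   T   F   F   F   F   F   F   F   F   F   F   F   F   F
  3   T   T   T   T   F   T   T   T   T   F   F   F   F   F   F   F   F   F   F   F
  4   T   T   T   T   F   T   T   T   T   T   T   T   F   T   T   T   T   F   F   F
  5   T   T   T   T   F   T   T   T   T   T   T   T   F   T   T   T   T   T   T   T
  6   T   T   T   T   F   T   T   T   T   T   T   T   F   T   T   T   T   T   T   T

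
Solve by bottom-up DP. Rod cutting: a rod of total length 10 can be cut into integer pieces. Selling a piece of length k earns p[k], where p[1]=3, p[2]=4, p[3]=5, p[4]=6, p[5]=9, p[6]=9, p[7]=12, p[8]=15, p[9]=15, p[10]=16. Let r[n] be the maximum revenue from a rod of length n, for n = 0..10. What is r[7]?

   n    0    1    2    3    4    5    6    7    8    9   10
r[n]    0    3    6    9   12   15   18   21   24   27   30

21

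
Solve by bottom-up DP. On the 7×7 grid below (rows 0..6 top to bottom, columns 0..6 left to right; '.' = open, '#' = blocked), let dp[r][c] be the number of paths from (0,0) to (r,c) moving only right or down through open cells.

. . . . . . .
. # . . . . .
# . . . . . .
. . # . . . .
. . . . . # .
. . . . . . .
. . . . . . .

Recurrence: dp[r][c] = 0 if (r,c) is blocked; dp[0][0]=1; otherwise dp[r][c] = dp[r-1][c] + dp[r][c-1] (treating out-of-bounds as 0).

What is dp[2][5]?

r\c   0   1   2   3   4   5   6
  0   1   1   1   1   1   1   1
  1   1   0   1   2   3   4   5
  2   0   0   1   3   6  10  15
  3   0   0   0   3   9  19  34
  4   0   0   0   3  12   0  34
  5   0   0   0   3  15  15  49
  6   0   0   0   3  18  33  82

10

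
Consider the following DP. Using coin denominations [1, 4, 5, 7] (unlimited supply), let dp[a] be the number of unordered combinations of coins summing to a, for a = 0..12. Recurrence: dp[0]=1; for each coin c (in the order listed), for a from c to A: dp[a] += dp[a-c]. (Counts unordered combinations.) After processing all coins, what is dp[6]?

after  coin     0     1     2     3     4     5     6     7     8     9    10    11    12
          1     1     1     1     1     1     1     1     1     1     1     1     1     1
          4     1     1     1     1     2     2     2     2     3     3     3     3     4
          5     1     1     1     1     2     3     3     3     4     5     6     6     7
          7     1     1     1     1     2     3     3     4     5     6     7     8    10

3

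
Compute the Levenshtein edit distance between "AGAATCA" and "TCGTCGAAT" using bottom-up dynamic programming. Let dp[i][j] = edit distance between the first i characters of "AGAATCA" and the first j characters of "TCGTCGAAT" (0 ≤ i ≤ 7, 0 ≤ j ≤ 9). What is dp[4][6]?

   ''  T  C  G  T  C  G  A  A  T
''  0  1  2  3  4  5  6  7  8  9
 A  1  1  2  3  4  5  6  6  7  8
 G  2  2  2  2  3  4  5  6  7  8
 A  3  3  3  3  3  4  5  5  6  7
 A  4  4  4  4  4  4  5  5  5  6
 T  5  4  5  5  4  5  5  6  6  5
 C  6  5  4  5  5  4  5  6  7  6
 A  7  6  5  5  6  5  5  5  6  7

5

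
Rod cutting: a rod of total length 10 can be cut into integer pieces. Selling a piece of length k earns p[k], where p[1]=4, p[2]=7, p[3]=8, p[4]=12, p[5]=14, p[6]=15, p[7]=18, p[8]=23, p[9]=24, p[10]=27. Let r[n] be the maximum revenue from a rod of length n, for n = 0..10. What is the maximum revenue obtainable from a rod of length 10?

   n    0    1    2    3    4    5    6    7    8    9   10
r[n]    0    4    8   12   16   20   24   28   32   36   40

40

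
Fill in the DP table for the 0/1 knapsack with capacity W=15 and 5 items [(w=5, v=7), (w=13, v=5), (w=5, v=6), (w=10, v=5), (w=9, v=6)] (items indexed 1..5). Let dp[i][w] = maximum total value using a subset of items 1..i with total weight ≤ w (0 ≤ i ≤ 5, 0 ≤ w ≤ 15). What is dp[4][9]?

i\w   0   1   2   3   4   5   6   7   8   9  10  11  12  13  14  15
  0   0   0   0   0   0   0   0   0   0   0   0   0   0   0   0   0
  1   0   0   0   0   0   7   7   7   7   7   7   7   7   7   7   7
  2   0   0   0   0   0   7   7   7   7   7   7   7   7   7   7   7
  3   0   0   0   0   0   7   7   7   7   7  13  13  13  13  13  13
  4   0   0   0   0   0   7   7   7   7   7  13  13  13  13  13  13
  5   0   0   0   0   0   7   7   7   7   7  13  13  13  13  13  13

7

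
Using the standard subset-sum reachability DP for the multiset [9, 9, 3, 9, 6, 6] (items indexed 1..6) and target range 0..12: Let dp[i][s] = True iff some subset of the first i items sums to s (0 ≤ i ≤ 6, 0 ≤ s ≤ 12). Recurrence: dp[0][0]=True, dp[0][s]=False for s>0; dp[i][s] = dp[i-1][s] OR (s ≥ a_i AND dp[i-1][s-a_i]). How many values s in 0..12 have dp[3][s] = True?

4

i\s   0   1   2   3   4   5   6   7   8   9  10  11  12
  0   T   F   F   F   F   F   F   F   F   F   F   F   F
  1   T   F   F   F   F   F   F   F   F   T   F   F   F
  2   T   F   F   F   F   F   F   F   F   T   F   F   F
  3   T   F   F   T   F   F   F   F   F   T   F   F   T
  4   T   F   F   T   F   F   F   F   F   T   F   F   T
  5   T   F   F   T   F   F   T   F   F   T   F   F   T
  6   T   F   F   T   F   F   T   F   F   T   F   F   T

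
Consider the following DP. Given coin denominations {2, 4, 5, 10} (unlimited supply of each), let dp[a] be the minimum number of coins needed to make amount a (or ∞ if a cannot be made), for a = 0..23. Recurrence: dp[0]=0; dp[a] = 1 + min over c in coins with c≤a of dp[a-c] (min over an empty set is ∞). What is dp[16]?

3

 a  0  1  2  3  4  5  6  7  8  9 10 11 12 13 14 15 16 17 18 19 20 21 22 23
dp  0  -  1  -  1  1  2  2  2  2  1  3  2  3  2  2  3  3  3  3  2  4  3  4
(- denotes ∞ / unreachable)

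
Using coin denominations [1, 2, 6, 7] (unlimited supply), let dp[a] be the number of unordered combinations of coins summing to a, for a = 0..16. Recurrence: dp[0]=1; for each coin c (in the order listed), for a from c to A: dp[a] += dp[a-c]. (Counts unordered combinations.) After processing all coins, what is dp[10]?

11

after  coin     0     1     2     3     4     5     6     7     8     9    10    11    12    13    14    15    16
          1     1     1     1     1     1     1     1     1     1     1     1     1     1     1     1     1     1
          2     1     1     2     2     3     3     4     4     5     5     6     6     7     7     8     8     9
          6     1     1     2     2     3     3     5     5     7     7     9     9    12    12    15    15    18
          7     1     1     2     2     3     3     5     6     8     9    11    12    15    17    21    23    27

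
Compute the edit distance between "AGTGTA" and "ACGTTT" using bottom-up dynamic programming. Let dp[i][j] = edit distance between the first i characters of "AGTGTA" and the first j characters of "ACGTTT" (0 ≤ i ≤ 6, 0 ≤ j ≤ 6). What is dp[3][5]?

2

   ''  A  C  G  T  T  T
''  0  1  2  3  4  5  6
 A  1  0  1  2  3  4  5
 G  2  1  1  1  2  3  4
 T  3  2  2  2  1  2  3
 G  4  3  3  2  2  2  3
 T  5  4  4  3  2  2  2
 A  6  5  5  4  3  3  3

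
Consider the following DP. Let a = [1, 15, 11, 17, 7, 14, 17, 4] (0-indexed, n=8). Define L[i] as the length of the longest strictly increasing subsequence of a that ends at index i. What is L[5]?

   i    0    1    2    3    4    5    6    7
a[i]    1   15   11   17    7   14   17    4
L[i]    1    2    2    3    2    3    4    2

3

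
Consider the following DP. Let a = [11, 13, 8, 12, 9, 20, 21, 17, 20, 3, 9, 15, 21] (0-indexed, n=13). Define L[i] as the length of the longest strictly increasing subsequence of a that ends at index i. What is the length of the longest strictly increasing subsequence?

   i    0    1    2    3    4    5    6    7    8    9   10   11   12
a[i]   11   13    8   12    9   20   21   17   20    3    9   15   21
L[i]    1    2    1    2    2    3    4    3    4    1    2    3    5

5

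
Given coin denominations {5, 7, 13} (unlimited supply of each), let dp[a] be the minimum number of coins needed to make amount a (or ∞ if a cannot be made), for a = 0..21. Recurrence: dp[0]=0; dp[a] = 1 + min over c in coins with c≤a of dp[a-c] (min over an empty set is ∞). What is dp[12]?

2

 a  0  1  2  3  4  5  6  7  8  9 10 11 12 13 14 15 16 17 18 19 20 21
dp  0  -  -  -  -  1  -  1  -  -  2  -  2  1  2  3  -  3  2  3  2  3
(- denotes ∞ / unreachable)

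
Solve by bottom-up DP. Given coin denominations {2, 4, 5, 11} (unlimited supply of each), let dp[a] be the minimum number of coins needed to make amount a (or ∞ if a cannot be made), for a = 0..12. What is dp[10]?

 a  0  1  2  3  4  5  6  7  8  9 10 11 12
dp  0  -  1  -  1  1  2  2  2  2  2  1  3
(- denotes ∞ / unreachable)

2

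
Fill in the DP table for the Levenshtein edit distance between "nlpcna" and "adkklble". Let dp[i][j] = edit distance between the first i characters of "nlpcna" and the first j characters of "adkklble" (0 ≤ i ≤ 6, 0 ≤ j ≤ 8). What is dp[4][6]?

6

   ''  a  d  k  k  l  b  l  e
''  0  1  2  3  4  5  6  7  8
 n  1  1  2  3  4  5  6  7  8
 l  2  2  2  3  4  4  5  6  7
 p  3  3  3  3  4  5  5  6  7
 c  4  4  4  4  4  5  6  6  7
 n  5  5  5  5  5  5  6  7  7
 a  6  5  6  6  6  6  6  7  8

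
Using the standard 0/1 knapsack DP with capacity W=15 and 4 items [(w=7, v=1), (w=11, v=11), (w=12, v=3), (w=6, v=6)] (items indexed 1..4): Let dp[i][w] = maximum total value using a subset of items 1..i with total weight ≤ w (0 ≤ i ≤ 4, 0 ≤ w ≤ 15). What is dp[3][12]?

i\w   0   1   2   3   4   5   6   7   8   9  10  11  12  13  14  15
  0   0   0   0   0   0   0   0   0   0   0   0   0   0   0   0   0
  1   0   0   0   0   0   0   0   1   1   1   1   1   1   1   1   1
  2   0   0   0   0   0   0   0   1   1   1   1  11  11  11  11  11
  3   0   0   0   0   0   0   0   1   1   1   1  11  11  11  11  11
  4   0   0   0   0   0   0   6   6   6   6   6  11  11  11  11  11

11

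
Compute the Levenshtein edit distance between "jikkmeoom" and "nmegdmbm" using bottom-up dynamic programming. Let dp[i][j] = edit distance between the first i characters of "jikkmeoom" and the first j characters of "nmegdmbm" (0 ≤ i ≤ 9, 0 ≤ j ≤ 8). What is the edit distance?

   ''  n  m  e  g  d  m  b  m
''  0  1  2  3  4  5  6  7  8
 j  1  1  2  3  4  5  6  7  8
 i  2  2  2  3  4  5  6  7  8
 k  3  3  3  3  4  5  6  7  8
 k  4  4  4  4  4  5  6  7  8
 m  5  5  4  5  5  5  5  6  7
 e  6  6  5  4  5  6  6  6  7
 o  7  7  6  5  5  6  7  7  7
 o  8  8  7  6  6  6  7  8  8
 m  9  9  8  7  7  7  6  7  8

8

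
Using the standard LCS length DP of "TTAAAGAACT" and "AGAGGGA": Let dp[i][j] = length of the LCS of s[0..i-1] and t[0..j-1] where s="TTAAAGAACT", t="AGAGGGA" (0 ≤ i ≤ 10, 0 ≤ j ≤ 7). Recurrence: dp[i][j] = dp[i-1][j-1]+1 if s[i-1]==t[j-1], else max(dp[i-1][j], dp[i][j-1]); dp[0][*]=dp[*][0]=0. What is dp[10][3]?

3

   ''  A  G  A  G  G  G  A
''  0  0  0  0  0  0  0  0
 T  0  0  0  0  0  0  0  0
 T  0  0  0  0  0  0  0  0
 A  0  1  1  1  1  1  1  1
 A  0  1  1  2  2  2  2  2
 A  0  1  1  2  2  2  2  3
 G  0  1  2  2  3  3  3  3
 A  0  1  2  3  3  3  3  4
 A  0  1  2  3  3  3  3  4
 C  0  1  2  3  3  3  3  4
 T  0  1  2  3  3  3  3  4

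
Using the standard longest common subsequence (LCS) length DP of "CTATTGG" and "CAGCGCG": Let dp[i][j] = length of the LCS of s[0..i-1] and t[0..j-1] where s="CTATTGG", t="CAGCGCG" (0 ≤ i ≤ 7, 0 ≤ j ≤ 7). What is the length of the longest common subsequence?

4

   ''  C  A  G  C  G  C  G
''  0  0  0  0  0  0  0  0
 C  0  1  1  1  1  1  1  1
 T  0  1  1  1  1  1  1  1
 A  0  1  2  2  2  2  2  2
 T  0  1  2  2  2  2  2  2
 T  0  1  2  2  2  2  2  2
 G  0  1  2  3  3  3  3  3
 G  0  1  2  3  3  4  4  4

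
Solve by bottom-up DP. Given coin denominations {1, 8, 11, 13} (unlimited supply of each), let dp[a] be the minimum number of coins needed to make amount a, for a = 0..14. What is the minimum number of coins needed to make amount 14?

 a  0  1  2  3  4  5  6  7  8  9 10 11 12 13 14
dp  0  1  2  3  4  5  6  7  1  2  3  1  2  1  2

2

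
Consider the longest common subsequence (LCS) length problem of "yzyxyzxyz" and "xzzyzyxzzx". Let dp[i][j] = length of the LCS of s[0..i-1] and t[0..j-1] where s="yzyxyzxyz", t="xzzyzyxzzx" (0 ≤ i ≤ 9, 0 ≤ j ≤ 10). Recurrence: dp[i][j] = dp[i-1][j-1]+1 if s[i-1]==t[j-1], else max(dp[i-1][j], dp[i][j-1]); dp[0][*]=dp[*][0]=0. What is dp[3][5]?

2

   ''  x  z  z  y  z  y  x  z  z  x
''  0  0  0  0  0  0  0  0  0  0  0
 y  0  0  0  0  1  1  1  1  1  1  1
 z  0  0  1  1  1  2  2  2  2  2  2
 y  0  0  1  1  2  2  3  3  3  3  3
 x  0  1  1  1  2  2  3  4  4  4  4
 y  0  1  1  1  2  2  3  4  4  4  4
 z  0  1  2  2  2  3  3  4  5  5  5
 x  0  1  2  2  2  3  3  4  5  5  6
 y  0  1  2  2  3  3  4  4  5  5  6
 z  0  1  2  3  3  4  4  4  5  6  6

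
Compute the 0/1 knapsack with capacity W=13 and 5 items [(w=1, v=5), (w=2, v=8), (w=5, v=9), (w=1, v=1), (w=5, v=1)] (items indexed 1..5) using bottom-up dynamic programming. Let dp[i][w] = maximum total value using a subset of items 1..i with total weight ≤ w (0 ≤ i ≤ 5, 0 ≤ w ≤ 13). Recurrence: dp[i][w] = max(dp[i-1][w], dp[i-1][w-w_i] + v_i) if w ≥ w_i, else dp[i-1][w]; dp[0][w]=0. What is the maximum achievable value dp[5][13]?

i\w   0   1   2   3   4   5   6   7   8   9  10  11  12  13
  0   0   0   0   0   0   0   0   0   0   0   0   0   0   0
  1   0   5   5   5   5   5   5   5   5   5   5   5   5   5
  2   0   5   8  13  13  13  13  13  13  13  13  13  13  13
  3   0   5   8  13  13  13  14  17  22  22  22  22  22  22
  4   0   5   8  13  14  14  14  17  22  23  23  23  23  23
  5   0   5   8  13  14  14  14  17  22  23  23  23  23  23

23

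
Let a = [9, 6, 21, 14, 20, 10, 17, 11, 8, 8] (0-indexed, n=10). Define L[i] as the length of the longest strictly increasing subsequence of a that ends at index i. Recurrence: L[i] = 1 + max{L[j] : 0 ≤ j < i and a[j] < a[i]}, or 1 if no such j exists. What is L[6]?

   i    0    1    2    3    4    5    6    7    8    9
a[i]    9    6   21   14   20   10   17   11    8    8
L[i]    1    1    2    2    3    2    3    3    2    2

3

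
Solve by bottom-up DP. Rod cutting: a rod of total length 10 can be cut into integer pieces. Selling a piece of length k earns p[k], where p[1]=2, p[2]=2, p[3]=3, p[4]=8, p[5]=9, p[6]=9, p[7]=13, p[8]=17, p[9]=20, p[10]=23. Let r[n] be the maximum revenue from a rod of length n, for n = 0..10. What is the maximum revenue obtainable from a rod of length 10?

   n    0    1    2    3    4    5    6    7    8    9   10
r[n]    0    2    4    6    8   10   12   14   17   20   23

23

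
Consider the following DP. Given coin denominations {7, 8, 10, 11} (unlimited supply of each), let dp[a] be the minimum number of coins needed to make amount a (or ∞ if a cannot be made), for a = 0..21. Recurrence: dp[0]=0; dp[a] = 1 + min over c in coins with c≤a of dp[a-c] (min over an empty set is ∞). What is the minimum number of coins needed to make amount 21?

 a  0  1  2  3  4  5  6  7  8  9 10 11 12 13 14 15 16 17 18 19 20 21
dp  0  -  -  -  -  -  -  1  1  -  1  1  -  -  2  2  2  2  2  2  2  2
(- denotes ∞ / unreachable)

2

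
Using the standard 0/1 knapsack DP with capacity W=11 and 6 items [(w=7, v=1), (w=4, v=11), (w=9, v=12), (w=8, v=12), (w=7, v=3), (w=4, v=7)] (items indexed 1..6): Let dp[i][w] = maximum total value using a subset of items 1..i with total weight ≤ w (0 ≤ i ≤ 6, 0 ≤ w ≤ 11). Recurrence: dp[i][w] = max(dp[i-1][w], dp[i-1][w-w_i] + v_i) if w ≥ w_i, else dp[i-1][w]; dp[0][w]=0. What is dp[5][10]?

i\w   0   1   2   3   4   5   6   7   8   9  10  11
  0   0   0   0   0   0   0   0   0   0   0   0   0
  1   0   0   0   0   0   0   0   1   1   1   1   1
  2   0   0   0   0  11  11  11  11  11  11  11  12
  3   0   0   0   0  11  11  11  11  11  12  12  12
  4   0   0   0   0  11  11  11  11  12  12  12  12
  5   0   0   0   0  11  11  11  11  12  12  12  14
  6   0   0   0   0  11  11  11  11  18  18  18  18

12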